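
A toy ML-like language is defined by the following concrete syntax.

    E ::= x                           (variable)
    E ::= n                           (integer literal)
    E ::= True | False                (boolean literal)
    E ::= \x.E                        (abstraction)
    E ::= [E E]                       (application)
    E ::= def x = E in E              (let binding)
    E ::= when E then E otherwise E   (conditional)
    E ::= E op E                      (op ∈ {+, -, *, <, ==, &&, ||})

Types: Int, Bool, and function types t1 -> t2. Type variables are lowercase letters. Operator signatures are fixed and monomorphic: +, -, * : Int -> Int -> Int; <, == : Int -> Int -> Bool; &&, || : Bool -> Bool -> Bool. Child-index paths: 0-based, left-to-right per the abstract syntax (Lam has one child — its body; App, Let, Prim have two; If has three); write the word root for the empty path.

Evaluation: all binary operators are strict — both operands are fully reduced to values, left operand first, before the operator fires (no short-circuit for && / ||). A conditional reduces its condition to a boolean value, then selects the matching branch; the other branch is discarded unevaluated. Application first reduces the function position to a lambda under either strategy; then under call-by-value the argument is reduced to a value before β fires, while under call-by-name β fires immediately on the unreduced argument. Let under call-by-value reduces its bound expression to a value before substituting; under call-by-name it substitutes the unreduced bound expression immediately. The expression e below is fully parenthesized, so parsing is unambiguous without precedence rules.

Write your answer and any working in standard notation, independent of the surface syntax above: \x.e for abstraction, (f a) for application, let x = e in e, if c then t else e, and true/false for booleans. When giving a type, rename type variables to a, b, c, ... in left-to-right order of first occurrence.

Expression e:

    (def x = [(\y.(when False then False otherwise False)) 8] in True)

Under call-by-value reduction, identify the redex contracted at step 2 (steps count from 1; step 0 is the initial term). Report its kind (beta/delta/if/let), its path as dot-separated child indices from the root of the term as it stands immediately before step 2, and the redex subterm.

Answer: if at 0 : (if false then false else false)

Derivation:
step 0: (let x = ((\y.(if false then false else false)) 8) in true)
step 1: [beta@0] (let x = (if false then false else false) in true)
step 2: [if@0] (let x = false in true)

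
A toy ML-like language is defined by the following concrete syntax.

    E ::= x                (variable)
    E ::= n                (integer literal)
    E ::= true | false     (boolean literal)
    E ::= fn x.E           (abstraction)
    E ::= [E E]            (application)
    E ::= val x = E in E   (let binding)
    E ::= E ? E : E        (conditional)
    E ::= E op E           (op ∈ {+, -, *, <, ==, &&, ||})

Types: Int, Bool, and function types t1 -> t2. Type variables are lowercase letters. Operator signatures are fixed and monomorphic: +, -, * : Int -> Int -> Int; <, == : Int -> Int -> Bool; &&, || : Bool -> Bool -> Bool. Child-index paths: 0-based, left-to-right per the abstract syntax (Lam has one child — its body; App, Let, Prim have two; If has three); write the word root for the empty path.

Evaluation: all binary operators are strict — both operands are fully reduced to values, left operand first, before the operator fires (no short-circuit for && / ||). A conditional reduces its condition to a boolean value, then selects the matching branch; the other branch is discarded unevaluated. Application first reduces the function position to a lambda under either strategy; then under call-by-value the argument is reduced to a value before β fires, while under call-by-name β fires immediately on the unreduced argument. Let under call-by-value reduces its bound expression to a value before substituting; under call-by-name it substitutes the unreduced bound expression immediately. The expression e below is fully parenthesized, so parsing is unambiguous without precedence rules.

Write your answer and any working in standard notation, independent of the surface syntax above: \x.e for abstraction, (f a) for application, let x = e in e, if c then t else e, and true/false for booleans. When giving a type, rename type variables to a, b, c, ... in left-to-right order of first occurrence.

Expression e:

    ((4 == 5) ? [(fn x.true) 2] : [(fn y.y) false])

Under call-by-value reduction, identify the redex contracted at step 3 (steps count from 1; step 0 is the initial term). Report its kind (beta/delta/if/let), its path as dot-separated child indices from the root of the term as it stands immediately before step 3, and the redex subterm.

Working:
step 0: (if (4 == 5) then ((\x.true) 2) else ((\y.y) false))
step 1: [delta@0] (if false then ((\x.true) 2) else ((\y.y) false))
step 2: [if@root] ((\y.y) false)
step 3: [beta@root] false

Answer: beta at root : ((\y.y) false)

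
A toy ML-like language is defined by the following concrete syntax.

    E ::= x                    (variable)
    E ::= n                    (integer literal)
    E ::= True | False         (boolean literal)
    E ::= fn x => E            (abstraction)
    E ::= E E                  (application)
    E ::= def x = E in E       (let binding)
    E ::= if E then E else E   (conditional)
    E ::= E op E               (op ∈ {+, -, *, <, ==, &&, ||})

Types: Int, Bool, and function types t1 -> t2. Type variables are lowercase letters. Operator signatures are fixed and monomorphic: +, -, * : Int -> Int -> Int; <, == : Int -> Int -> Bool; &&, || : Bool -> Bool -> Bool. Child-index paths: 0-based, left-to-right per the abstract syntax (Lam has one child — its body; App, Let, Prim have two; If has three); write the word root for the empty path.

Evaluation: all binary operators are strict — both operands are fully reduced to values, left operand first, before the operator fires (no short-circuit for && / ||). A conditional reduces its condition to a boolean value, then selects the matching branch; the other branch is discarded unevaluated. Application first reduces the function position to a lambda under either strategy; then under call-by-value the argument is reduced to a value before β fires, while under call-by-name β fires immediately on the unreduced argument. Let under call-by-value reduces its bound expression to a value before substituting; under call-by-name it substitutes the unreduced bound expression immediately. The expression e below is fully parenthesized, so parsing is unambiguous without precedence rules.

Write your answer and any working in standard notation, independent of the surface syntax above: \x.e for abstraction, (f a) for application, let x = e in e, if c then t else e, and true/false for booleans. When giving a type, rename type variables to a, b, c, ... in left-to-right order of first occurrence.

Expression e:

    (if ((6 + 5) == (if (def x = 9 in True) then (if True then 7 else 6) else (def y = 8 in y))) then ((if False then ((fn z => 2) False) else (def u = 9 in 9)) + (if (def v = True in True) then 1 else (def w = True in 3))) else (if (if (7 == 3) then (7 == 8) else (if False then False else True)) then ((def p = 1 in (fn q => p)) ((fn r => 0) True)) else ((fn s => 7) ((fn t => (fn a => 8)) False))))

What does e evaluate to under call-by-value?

Answer: 1

Derivation:
step 0: (if ((6 + 5) == (if (let x = 9 in true) then (if true then 7 else 6) else (let y = 8 in y))) then ((if false then ((\z.2) false) else (let u = 9 in 9)) + (if (let v = true in true) then 1 else (let w = true in 3))) else (if (if (7 == 3) then (7 == 8) else (if false then false else true)) then ((let p = 1 in (\q.p)) ((\r.0) true)) else ((\s.7) ((\t.(\a.8)) false))))
step 1: [delta@0.0] (if (11 == (if (let x = 9 in true) then (if true then 7 else 6) else (let y = 8 in y))) then ((if false then ((\z.2) false) else (let u = 9 in 9)) + (if (let v = true in true) then 1 else (let w = true in 3))) else (if (if (7 == 3) then (7 == 8) else (if false then false else true)) then ((let p = 1 in (\q.p)) ((\r.0) true)) else ((\s.7) ((\t.(\a.8)) false))))
step 2: [let@0.1.0] (if (11 == (if true then (if true then 7 else 6) else (let y = 8 in y))) then ((if false then ((\z.2) false) else (let u = 9 in 9)) + (if (let v = true in true) then 1 else (let w = true in 3))) else (if (if (7 == 3) then (7 == 8) else (if false then false else true)) then ((let p = 1 in (\q.p)) ((\r.0) true)) else ((\s.7) ((\t.(\a.8)) false))))
step 3: [if@0.1] (if (11 == (if true then 7 else 6)) then ((if false then ((\z.2) false) else (let u = 9 in 9)) + (if (let v = true in true) then 1 else (let w = true in 3))) else (if (if (7 == 3) then (7 == 8) else (if false then false else true)) then ((let p = 1 in (\q.p)) ((\r.0) true)) else ((\s.7) ((\t.(\a.8)) false))))
step 4: [if@0.1] (if (11 == 7) then ((if false then ((\z.2) false) else (let u = 9 in 9)) + (if (let v = true in true) then 1 else (let w = true in 3))) else (if (if (7 == 3) then (7 == 8) else (if false then false else true)) then ((let p = 1 in (\q.p)) ((\r.0) true)) else ((\s.7) ((\t.(\a.8)) false))))
step 5: [delta@0] (if false then ((if false then ((\z.2) false) else (let u = 9 in 9)) + (if (let v = true in true) then 1 else (let w = true in 3))) else (if (if (7 == 3) then (7 == 8) else (if false then false else true)) then ((let p = 1 in (\q.p)) ((\r.0) true)) else ((\s.7) ((\t.(\a.8)) false))))
step 6: [if@root] (if (if (7 == 3) then (7 == 8) else (if false then false else true)) then ((let p = 1 in (\q.p)) ((\r.0) true)) else ((\s.7) ((\t.(\a.8)) false)))
step 7: [delta@0.0] (if (if false then (7 == 8) else (if false then false else true)) then ((let p = 1 in (\q.p)) ((\r.0) true)) else ((\s.7) ((\t.(\a.8)) false)))
step 8: [if@0] (if (if false then false else true) then ((let p = 1 in (\q.p)) ((\r.0) true)) else ((\s.7) ((\t.(\a.8)) false)))
step 9: [if@0] (if true then ((let p = 1 in (\q.p)) ((\r.0) true)) else ((\s.7) ((\t.(\a.8)) false)))
step 10: [if@root] ((let p = 1 in (\q.p)) ((\r.0) true))
step 11: [let@0] ((\q.1) ((\r.0) true))
step 12: [beta@1] ((\q.1) 0)
step 13: [beta@root] 1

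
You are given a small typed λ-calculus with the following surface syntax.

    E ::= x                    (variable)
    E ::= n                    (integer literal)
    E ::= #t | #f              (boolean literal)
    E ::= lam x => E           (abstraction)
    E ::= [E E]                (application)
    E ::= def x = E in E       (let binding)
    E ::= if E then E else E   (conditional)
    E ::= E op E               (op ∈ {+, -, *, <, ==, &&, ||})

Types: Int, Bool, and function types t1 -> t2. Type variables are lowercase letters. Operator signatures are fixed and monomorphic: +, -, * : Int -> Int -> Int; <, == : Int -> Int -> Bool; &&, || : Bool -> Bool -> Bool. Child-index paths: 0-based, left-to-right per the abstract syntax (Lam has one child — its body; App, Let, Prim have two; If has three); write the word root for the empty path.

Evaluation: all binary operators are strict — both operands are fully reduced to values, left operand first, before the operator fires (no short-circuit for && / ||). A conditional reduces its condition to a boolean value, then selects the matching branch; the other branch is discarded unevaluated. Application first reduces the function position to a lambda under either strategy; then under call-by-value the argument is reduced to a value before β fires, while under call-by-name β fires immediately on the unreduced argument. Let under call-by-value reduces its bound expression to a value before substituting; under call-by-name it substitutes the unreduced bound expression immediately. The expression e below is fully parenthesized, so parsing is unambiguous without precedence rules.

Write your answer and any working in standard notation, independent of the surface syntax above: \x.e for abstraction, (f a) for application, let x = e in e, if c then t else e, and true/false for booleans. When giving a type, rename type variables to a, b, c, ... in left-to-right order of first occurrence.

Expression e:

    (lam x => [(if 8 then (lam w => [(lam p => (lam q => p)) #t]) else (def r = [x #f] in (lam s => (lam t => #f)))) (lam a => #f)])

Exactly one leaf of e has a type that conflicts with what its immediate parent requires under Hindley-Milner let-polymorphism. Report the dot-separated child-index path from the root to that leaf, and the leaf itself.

Answer: 0.0.0 : 8

Derivation:
  unify Int ~ Bool
  FAIL: mismatch Int ~ Bool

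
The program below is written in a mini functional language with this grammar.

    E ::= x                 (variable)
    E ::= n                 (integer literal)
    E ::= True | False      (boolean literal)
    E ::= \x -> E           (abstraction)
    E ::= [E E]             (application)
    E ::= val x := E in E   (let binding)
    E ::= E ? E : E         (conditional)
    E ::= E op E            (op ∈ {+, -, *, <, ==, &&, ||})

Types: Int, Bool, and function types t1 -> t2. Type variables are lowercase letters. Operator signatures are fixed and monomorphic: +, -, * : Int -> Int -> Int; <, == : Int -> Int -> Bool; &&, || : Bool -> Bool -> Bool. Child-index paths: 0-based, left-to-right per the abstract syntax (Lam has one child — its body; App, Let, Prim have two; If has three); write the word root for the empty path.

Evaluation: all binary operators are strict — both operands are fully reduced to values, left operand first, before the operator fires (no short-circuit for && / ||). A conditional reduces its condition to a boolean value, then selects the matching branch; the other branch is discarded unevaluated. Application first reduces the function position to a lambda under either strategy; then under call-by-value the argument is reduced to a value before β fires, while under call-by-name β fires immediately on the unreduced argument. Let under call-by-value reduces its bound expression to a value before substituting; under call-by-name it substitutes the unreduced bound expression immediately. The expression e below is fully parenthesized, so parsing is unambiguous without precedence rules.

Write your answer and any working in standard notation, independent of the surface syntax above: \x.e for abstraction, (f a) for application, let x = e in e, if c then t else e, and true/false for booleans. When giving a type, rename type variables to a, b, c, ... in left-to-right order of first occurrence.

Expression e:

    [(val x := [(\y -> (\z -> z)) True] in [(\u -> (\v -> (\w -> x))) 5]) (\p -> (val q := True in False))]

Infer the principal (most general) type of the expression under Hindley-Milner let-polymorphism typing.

Working:
z : b
\z._ : b -> b
\y._ : a -> b -> b
  unify a -> b -> b ~ Bool -> c
  unify a ~ Bool
  unify b -> b ~ c
_ _ : b -> b
let x : forall. b -> b
x : g -> g
\w._ : f -> g -> g
\v._ : e -> f -> g -> g
\u._ : d -> e -> f -> g -> g
  unify d -> e -> f -> g -> g ~ Int -> h
  unify d ~ Int
  unify e -> f -> g -> g ~ h
_ _ : e -> f -> g -> g
let q : Bool
\p._ : i -> Bool
  unify e -> f -> g -> g ~ (i -> Bool) -> j
  unify e ~ i -> Bool
  unify f -> g -> g ~ j
_ _ : f -> g -> g

Answer: a -> b -> b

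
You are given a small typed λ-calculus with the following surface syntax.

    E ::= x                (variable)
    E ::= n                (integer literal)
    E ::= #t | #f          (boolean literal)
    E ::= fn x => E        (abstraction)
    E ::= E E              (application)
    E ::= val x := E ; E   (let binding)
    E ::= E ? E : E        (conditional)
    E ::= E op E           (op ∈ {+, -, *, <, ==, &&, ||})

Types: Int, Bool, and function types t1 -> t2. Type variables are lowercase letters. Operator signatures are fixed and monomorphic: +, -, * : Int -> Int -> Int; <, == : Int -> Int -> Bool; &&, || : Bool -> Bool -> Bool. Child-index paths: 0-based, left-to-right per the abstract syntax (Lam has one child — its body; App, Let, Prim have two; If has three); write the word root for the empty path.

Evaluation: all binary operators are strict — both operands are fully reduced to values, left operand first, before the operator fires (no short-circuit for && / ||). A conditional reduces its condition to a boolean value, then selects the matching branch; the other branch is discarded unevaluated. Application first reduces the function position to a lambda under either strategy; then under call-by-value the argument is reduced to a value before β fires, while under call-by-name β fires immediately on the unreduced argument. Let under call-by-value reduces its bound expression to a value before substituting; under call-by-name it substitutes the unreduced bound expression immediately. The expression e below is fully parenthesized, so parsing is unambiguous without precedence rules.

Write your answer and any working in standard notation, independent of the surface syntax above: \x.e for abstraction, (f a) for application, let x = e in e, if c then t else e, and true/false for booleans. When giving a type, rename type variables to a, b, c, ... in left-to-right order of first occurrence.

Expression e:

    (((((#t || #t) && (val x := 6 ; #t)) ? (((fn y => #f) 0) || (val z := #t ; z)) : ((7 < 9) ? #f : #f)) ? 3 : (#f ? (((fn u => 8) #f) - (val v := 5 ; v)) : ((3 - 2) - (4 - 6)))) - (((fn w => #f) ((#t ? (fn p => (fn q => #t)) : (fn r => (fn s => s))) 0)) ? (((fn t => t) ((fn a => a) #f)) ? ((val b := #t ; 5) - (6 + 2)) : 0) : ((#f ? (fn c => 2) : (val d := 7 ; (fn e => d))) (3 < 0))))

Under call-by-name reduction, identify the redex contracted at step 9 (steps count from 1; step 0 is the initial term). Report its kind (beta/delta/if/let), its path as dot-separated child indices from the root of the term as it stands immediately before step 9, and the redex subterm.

Answer: beta at 1.0 : ((\w.false) ((if true then (\p.(\q.true)) else (\r.(\s.s))) 0))

Trace:
step 0: ((if (if ((true || true) && (let x = 6 in true)) then (((\y.false) 0) || (let z = true in z)) else (if (7 < 9) then false else false)) then 3 else (if false then (((\u.8) false) - (let v = 5 in v)) else ((3 - 2) - (4 - 6)))) - (if ((\w.false) ((if true then (\p.(\q.true)) else (\r.(\s.s))) 0)) then (if ((\t.t) ((\a.a) false)) then ((let b = true in 5) - (6 + 2)) else 0) else ((if false then (\c.2) else (let d = 7 in (\e.d))) (3 < 0))))
step 1: [delta@0.0.0.0] ((if (if (true && (let x = 6 in true)) then (((\y.false) 0) || (let z = true in z)) else (if (7 < 9) then false else false)) then 3 else (if false then (((\u.8) false) - (let v = 5 in v)) else ((3 - 2) - (4 - 6)))) - (if ((\w.false) ((if true then (\p.(\q.true)) else (\r.(\s.s))) 0)) then (if ((\t.t) ((\a.a) false)) then ((let b = true in 5) - (6 + 2)) else 0) else ((if false then (\c.2) else (let d = 7 in (\e.d))) (3 < 0))))
step 2: [let@0.0.0.1] ((if (if (true && true) then (((\y.false) 0) || (let z = true in z)) else (if (7 < 9) then false else false)) then 3 else (if false then (((\u.8) false) - (let v = 5 in v)) else ((3 - 2) - (4 - 6)))) - (if ((\w.false) ((if true then (\p.(\q.true)) else (\r.(\s.s))) 0)) then (if ((\t.t) ((\a.a) false)) then ((let b = true in 5) - (6 + 2)) else 0) else ((if false then (\c.2) else (let d = 7 in (\e.d))) (3 < 0))))
step 3: [delta@0.0.0] ((if (if true then (((\y.false) 0) || (let z = true in z)) else (if (7 < 9) then false else false)) then 3 else (if false then (((\u.8) false) - (let v = 5 in v)) else ((3 - 2) - (4 - 6)))) - (if ((\w.false) ((if true then (\p.(\q.true)) else (\r.(\s.s))) 0)) then (if ((\t.t) ((\a.a) false)) then ((let b = true in 5) - (6 + 2)) else 0) else ((if false then (\c.2) else (let d = 7 in (\e.d))) (3 < 0))))
step 4: [if@0.0] ((if (((\y.false) 0) || (let z = true in z)) then 3 else (if false then (((\u.8) false) - (let v = 5 in v)) else ((3 - 2) - (4 - 6)))) - (if ((\w.false) ((if true then (\p.(\q.true)) else (\r.(\s.s))) 0)) then (if ((\t.t) ((\a.a) false)) then ((let b = true in 5) - (6 + 2)) else 0) else ((if false then (\c.2) else (let d = 7 in (\e.d))) (3 < 0))))
step 5: [beta@0.0.0] ((if (false || (let z = true in z)) then 3 else (if false then (((\u.8) false) - (let v = 5 in v)) else ((3 - 2) - (4 - 6)))) - (if ((\w.false) ((if true then (\p.(\q.true)) else (\r.(\s.s))) 0)) then (if ((\t.t) ((\a.a) false)) then ((let b = true in 5) - (6 + 2)) else 0) else ((if false then (\c.2) else (let d = 7 in (\e.d))) (3 < 0))))
step 6: [let@0.0.1] ((if (false || true) then 3 else (if false then (((\u.8) false) - (let v = 5 in v)) else ((3 - 2) - (4 - 6)))) - (if ((\w.false) ((if true then (\p.(\q.true)) else (\r.(\s.s))) 0)) then (if ((\t.t) ((\a.a) false)) then ((let b = true in 5) - (6 + 2)) else 0) else ((if false then (\c.2) else (let d = 7 in (\e.d))) (3 < 0))))
step 7: [delta@0.0] ((if true then 3 else (if false then (((\u.8) false) - (let v = 5 in v)) else ((3 - 2) - (4 - 6)))) - (if ((\w.false) ((if true then (\p.(\q.true)) else (\r.(\s.s))) 0)) then (if ((\t.t) ((\a.a) false)) then ((let b = true in 5) - (6 + 2)) else 0) else ((if false then (\c.2) else (let d = 7 in (\e.d))) (3 < 0))))
step 8: [if@0] (3 - (if ((\w.false) ((if true then (\p.(\q.true)) else (\r.(\s.s))) 0)) then (if ((\t.t) ((\a.a) false)) then ((let b = true in 5) - (6 + 2)) else 0) else ((if false then (\c.2) else (let d = 7 in (\e.d))) (3 < 0))))
step 9: [beta@1.0] (3 - (if false then (if ((\t.t) ((\a.a) false)) then ((let b = true in 5) - (6 + 2)) else 0) else ((if false then (\c.2) else (let d = 7 in (\e.d))) (3 < 0))))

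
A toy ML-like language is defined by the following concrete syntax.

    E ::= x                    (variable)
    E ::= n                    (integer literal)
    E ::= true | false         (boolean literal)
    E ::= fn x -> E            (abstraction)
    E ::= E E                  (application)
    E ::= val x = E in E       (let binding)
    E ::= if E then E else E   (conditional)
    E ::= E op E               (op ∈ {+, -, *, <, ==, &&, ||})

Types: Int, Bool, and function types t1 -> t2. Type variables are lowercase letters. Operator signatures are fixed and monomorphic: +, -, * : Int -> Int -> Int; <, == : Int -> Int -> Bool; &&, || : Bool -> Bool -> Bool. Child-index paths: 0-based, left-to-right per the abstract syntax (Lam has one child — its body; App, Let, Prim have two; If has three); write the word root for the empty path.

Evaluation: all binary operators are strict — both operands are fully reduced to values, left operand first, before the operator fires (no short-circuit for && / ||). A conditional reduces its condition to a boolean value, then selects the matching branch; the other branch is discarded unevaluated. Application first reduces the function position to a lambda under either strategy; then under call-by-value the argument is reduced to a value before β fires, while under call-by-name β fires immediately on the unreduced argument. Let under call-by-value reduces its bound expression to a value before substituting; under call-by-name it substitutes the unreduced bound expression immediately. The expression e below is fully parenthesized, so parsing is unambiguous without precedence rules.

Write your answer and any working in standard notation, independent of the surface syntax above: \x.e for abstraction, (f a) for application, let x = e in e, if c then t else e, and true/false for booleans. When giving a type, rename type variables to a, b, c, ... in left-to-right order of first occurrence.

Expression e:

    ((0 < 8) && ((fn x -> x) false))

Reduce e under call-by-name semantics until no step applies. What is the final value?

Working:
step 0: ((0 < 8) && ((\x.x) false))
step 1: [delta@0] (true && ((\x.x) false))
step 2: [beta@1] (true && false)
step 3: [delta@root] false

Answer: false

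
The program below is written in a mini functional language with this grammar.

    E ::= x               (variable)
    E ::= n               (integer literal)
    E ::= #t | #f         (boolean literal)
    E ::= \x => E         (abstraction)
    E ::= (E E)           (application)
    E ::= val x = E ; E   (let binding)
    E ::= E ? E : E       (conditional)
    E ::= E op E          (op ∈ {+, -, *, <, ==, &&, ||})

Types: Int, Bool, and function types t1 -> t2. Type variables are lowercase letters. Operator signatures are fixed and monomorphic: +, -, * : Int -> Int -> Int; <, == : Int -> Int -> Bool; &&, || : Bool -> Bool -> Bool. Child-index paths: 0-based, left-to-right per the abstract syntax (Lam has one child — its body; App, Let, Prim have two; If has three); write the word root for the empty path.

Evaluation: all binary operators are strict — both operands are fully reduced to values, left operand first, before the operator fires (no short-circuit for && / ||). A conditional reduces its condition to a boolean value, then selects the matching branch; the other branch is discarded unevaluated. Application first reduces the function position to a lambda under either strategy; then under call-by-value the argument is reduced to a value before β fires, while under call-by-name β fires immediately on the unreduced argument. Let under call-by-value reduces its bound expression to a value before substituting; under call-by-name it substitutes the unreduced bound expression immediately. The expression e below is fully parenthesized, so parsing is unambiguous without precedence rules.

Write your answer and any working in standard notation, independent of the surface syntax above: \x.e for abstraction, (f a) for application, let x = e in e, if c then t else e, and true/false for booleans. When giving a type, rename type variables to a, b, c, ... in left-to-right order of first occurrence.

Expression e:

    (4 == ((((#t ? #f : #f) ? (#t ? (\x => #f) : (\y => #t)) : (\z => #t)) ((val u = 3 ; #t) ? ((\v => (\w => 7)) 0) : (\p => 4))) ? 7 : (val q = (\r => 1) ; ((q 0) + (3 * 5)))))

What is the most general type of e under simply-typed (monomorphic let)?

Answer: Bool

Working:
  unify Int ~ Int
  unify Bool ~ Bool
  unify Bool ~ Bool
  unify Bool ~ Bool
  unify Bool ~ Bool
\x._ : a -> Bool
\y._ : b -> Bool
  unify a -> Bool ~ b -> Bool
  unify a ~ b
  unify Bool ~ Bool
\z._ : c -> Bool
  unify b -> Bool ~ c -> Bool
  unify b ~ c
  unify Bool ~ Bool
let u : Int
  unify Bool ~ Bool
\w._ : e -> Int
\v._ : d -> e -> Int
  unify d -> e -> Int ~ Int -> f
  unify d ~ Int
  unify e -> Int ~ f
_ _ : e -> Int
\p._ : g -> Int
  unify e -> Int ~ g -> Int
  unify e ~ g
  unify Int ~ Int
  unify c -> Bool ~ (g -> Int) -> h
  unify c ~ g -> Int
  unify Bool ~ h
_ _ : Bool
  unify Bool ~ Bool
\r._ : i -> Int
let q : i -> Int
q : i -> Int
  unify i -> Int ~ Int -> j
  unify i ~ Int
  unify Int ~ j
_ _ : Int
  unify Int ~ Int
  unify Int ~ Int
  unify Int ~ Int
  unify Int ~ Int
  unify Int ~ Int
  unify Int ~ Int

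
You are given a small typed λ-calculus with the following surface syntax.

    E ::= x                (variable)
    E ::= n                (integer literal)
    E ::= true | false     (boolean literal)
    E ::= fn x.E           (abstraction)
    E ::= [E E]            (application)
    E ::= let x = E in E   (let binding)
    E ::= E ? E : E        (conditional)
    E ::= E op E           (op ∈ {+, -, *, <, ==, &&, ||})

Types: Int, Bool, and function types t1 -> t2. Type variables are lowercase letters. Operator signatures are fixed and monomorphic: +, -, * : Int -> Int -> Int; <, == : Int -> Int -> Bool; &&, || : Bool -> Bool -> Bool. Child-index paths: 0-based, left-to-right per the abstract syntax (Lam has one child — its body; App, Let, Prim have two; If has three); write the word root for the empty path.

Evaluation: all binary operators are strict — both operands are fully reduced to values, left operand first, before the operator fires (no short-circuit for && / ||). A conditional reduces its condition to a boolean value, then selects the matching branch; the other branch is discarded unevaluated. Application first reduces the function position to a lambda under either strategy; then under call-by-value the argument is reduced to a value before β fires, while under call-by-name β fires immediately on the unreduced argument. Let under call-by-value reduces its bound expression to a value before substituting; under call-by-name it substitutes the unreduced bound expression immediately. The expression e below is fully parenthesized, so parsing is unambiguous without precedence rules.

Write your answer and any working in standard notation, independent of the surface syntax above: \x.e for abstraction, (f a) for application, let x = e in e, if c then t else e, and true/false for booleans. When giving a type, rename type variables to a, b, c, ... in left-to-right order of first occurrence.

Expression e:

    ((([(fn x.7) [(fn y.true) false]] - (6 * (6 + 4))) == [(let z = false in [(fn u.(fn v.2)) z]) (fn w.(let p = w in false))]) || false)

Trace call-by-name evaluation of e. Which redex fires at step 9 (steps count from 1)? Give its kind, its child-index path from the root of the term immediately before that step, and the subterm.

Answer: delta at root : (false || false)

Working:
step 0: (((((\x.7) ((\y.true) false)) - (6 * (6 + 4))) == ((let z = false in ((\u.(\v.2)) z)) (\w.(let p = w in false)))) || false)
step 1: [beta@0.0.0] (((7 - (6 * (6 + 4))) == ((let z = false in ((\u.(\v.2)) z)) (\w.(let p = w in false)))) || false)
step 2: [delta@0.0.1.1] (((7 - (6 * 10)) == ((let z = false in ((\u.(\v.2)) z)) (\w.(let p = w in false)))) || false)
step 3: [delta@0.0.1] (((7 - 60) == ((let z = false in ((\u.(\v.2)) z)) (\w.(let p = w in false)))) || false)
step 4: [delta@0.0] ((-53 == ((let z = false in ((\u.(\v.2)) z)) (\w.(let p = w in false)))) || false)
step 5: [let@0.1.0] ((-53 == (((\u.(\v.2)) false) (\w.(let p = w in false)))) || false)
step 6: [beta@0.1.0] ((-53 == ((\v.2) (\w.(let p = w in false)))) || false)
step 7: [beta@0.1] ((-53 == 2) || false)
step 8: [delta@0] (false || false)
step 9: [delta@root] false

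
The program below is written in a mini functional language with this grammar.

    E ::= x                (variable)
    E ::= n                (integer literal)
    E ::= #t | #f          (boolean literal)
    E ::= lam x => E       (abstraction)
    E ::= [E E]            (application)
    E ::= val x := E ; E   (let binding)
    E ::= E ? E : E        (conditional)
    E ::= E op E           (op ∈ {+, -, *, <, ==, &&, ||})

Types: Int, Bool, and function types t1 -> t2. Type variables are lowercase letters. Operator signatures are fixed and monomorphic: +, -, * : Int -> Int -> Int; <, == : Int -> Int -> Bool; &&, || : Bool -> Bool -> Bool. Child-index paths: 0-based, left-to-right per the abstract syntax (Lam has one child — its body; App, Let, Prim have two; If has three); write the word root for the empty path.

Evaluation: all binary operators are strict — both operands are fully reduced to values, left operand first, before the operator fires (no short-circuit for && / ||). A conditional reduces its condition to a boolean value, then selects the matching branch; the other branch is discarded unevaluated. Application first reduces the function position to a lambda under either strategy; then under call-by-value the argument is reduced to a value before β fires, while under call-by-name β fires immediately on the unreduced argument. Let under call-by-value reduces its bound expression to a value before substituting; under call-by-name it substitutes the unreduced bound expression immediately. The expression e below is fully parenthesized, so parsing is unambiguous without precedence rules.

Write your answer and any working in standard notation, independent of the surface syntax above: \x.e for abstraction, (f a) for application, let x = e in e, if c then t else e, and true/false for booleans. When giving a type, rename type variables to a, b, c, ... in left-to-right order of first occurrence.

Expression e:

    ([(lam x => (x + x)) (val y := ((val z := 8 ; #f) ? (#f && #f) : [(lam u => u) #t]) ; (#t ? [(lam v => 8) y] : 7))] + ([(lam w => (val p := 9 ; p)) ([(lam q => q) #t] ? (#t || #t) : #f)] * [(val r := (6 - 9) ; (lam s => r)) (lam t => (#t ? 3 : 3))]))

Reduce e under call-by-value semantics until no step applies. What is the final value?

Derivation:
step 0: (((\x.(x + x)) (let y = (if (let z = 8 in false) then (false && false) else ((\u.u) true)) in (if true then ((\v.8) y) else 7))) + (((\w.(let p = 9 in p)) (if ((\q.q) true) then (true || true) else false)) * ((let r = (6 - 9) in (\s.r)) (\t.(if true then 3 else 3)))))
step 1: [let@0.1.0.0] (((\x.(x + x)) (let y = (if false then (false && false) else ((\u.u) true)) in (if true then ((\v.8) y) else 7))) + (((\w.(let p = 9 in p)) (if ((\q.q) true) then (true || true) else false)) * ((let r = (6 - 9) in (\s.r)) (\t.(if true then 3 else 3)))))
step 2: [if@0.1.0] (((\x.(x + x)) (let y = ((\u.u) true) in (if true then ((\v.8) y) else 7))) + (((\w.(let p = 9 in p)) (if ((\q.q) true) then (true || true) else false)) * ((let r = (6 - 9) in (\s.r)) (\t.(if true then 3 else 3)))))
step 3: [beta@0.1.0] (((\x.(x + x)) (let y = true in (if true then ((\v.8) y) else 7))) + (((\w.(let p = 9 in p)) (if ((\q.q) true) then (true || true) else false)) * ((let r = (6 - 9) in (\s.r)) (\t.(if true then 3 else 3)))))
step 4: [let@0.1] (((\x.(x + x)) (if true then ((\v.8) true) else 7)) + (((\w.(let p = 9 in p)) (if ((\q.q) true) then (true || true) else false)) * ((let r = (6 - 9) in (\s.r)) (\t.(if true then 3 else 3)))))
step 5: [if@0.1] (((\x.(x + x)) ((\v.8) true)) + (((\w.(let p = 9 in p)) (if ((\q.q) true) then (true || true) else false)) * ((let r = (6 - 9) in (\s.r)) (\t.(if true then 3 else 3)))))
step 6: [beta@0.1] (((\x.(x + x)) 8) + (((\w.(let p = 9 in p)) (if ((\q.q) true) then (true || true) else false)) * ((let r = (6 - 9) in (\s.r)) (\t.(if true then 3 else 3)))))
step 7: [beta@0] ((8 + 8) + (((\w.(let p = 9 in p)) (if ((\q.q) true) then (true || true) else false)) * ((let r = (6 - 9) in (\s.r)) (\t.(if true then 3 else 3)))))
step 8: [delta@0] (16 + (((\w.(let p = 9 in p)) (if ((\q.q) true) then (true || true) else false)) * ((let r = (6 - 9) in (\s.r)) (\t.(if true then 3 else 3)))))
step 9: [beta@1.0.1.0] (16 + (((\w.(let p = 9 in p)) (if true then (true || true) else false)) * ((let r = (6 - 9) in (\s.r)) (\t.(if true then 3 else 3)))))
step 10: [if@1.0.1] (16 + (((\w.(let p = 9 in p)) (true || true)) * ((let r = (6 - 9) in (\s.r)) (\t.(if true then 3 else 3)))))
step 11: [delta@1.0.1] (16 + (((\w.(let p = 9 in p)) true) * ((let r = (6 - 9) in (\s.r)) (\t.(if true then 3 else 3)))))
step 12: [beta@1.0] (16 + ((let p = 9 in p) * ((let r = (6 - 9) in (\s.r)) (\t.(if true then 3 else 3)))))
step 13: [let@1.0] (16 + (9 * ((let r = (6 - 9) in (\s.r)) (\t.(if true then 3 else 3)))))
step 14: [delta@1.1.0.0] (16 + (9 * ((let r = -3 in (\s.r)) (\t.(if true then 3 else 3)))))
step 15: [let@1.1.0] (16 + (9 * ((\s.-3) (\t.(if true then 3 else 3)))))
step 16: [beta@1.1] (16 + (9 * -3))
step 17: [delta@1] (16 + -27)
step 18: [delta@root] -11

Answer: -11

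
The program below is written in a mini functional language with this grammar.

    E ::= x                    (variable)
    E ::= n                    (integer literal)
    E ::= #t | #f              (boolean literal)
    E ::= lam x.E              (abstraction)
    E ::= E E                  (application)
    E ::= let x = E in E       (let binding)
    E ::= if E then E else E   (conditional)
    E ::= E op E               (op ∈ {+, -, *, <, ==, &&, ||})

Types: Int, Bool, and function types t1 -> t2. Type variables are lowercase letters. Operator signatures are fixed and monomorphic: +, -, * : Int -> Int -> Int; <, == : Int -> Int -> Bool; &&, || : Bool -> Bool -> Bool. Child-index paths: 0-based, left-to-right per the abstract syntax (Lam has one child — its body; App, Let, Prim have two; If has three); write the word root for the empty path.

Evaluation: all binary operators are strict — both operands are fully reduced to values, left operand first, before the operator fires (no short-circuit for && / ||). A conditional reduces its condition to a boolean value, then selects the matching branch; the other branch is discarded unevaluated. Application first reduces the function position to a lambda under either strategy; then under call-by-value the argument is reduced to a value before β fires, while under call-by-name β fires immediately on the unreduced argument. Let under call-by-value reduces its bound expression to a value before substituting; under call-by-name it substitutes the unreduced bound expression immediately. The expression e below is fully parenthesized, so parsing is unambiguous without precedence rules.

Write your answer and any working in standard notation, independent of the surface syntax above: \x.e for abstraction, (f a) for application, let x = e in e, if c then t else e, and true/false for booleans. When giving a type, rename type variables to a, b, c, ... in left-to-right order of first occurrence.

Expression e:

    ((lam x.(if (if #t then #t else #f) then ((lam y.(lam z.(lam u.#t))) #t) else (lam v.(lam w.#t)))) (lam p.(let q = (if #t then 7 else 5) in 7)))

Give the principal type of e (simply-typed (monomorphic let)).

Derivation:
  unify Bool ~ Bool
  unify Bool ~ Bool
  unify Bool ~ Bool
\u._ : d -> Bool
\z._ : c -> d -> Bool
\y._ : b -> c -> d -> Bool
  unify b -> c -> d -> Bool ~ Bool -> e
  unify b ~ Bool
  unify c -> d -> Bool ~ e
_ _ : c -> d -> Bool
\w._ : g -> Bool
\v._ : f -> g -> Bool
  unify c -> d -> Bool ~ f -> g -> Bool
  unify c ~ f
  unify d -> Bool ~ g -> Bool
  unify d ~ g
  unify Bool ~ Bool
\x._ : a -> f -> g -> Bool
  unify Bool ~ Bool
  unify Int ~ Int
let q : Int
\p._ : h -> Int
  unify a -> f -> g -> Bool ~ (h -> Int) -> i
  unify a ~ h -> Int
  unify f -> g -> Bool ~ i
_ _ : f -> g -> Bool

Answer: a -> b -> Bool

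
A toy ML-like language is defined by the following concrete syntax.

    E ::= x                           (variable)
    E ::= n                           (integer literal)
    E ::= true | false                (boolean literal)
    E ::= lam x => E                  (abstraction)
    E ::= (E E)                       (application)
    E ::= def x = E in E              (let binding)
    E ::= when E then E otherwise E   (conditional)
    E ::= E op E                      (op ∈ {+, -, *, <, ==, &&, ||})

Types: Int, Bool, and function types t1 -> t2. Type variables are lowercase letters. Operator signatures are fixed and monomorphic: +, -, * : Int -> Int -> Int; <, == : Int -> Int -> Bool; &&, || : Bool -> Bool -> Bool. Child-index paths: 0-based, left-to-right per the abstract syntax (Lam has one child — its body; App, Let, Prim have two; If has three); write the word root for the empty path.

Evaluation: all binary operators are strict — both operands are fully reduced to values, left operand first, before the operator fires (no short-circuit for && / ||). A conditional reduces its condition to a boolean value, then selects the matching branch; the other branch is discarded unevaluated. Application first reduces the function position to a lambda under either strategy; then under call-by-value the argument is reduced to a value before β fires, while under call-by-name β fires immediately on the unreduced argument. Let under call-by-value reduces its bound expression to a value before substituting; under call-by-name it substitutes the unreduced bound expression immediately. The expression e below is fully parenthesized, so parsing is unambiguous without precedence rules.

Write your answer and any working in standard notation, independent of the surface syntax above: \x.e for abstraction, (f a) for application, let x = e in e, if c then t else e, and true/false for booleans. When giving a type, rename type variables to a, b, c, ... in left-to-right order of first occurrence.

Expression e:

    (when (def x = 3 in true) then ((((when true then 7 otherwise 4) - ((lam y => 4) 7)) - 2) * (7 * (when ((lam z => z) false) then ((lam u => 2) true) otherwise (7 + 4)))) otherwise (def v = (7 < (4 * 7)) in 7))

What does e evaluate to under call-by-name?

Working:
step 0: (if (let x = 3 in true) then ((((if true then 7 else 4) - ((\y.4) 7)) - 2) * (7 * (if ((\z.z) false) then ((\u.2) true) else (7 + 4)))) else (let v = (7 < (4 * 7)) in 7))
step 1: [let@0] (if true then ((((if true then 7 else 4) - ((\y.4) 7)) - 2) * (7 * (if ((\z.z) false) then ((\u.2) true) else (7 + 4)))) else (let v = (7 < (4 * 7)) in 7))
step 2: [if@root] ((((if true then 7 else 4) - ((\y.4) 7)) - 2) * (7 * (if ((\z.z) false) then ((\u.2) true) else (7 + 4))))
step 3: [if@0.0.0] (((7 - ((\y.4) 7)) - 2) * (7 * (if ((\z.z) false) then ((\u.2) true) else (7 + 4))))
step 4: [beta@0.0.1] (((7 - 4) - 2) * (7 * (if ((\z.z) false) then ((\u.2) true) else (7 + 4))))
step 5: [delta@0.0] ((3 - 2) * (7 * (if ((\z.z) false) then ((\u.2) true) else (7 + 4))))
step 6: [delta@0] (1 * (7 * (if ((\z.z) false) then ((\u.2) true) else (7 + 4))))
step 7: [beta@1.1.0] (1 * (7 * (if false then ((\u.2) true) else (7 + 4))))
step 8: [if@1.1] (1 * (7 * (7 + 4)))
step 9: [delta@1.1] (1 * (7 * 11))
step 10: [delta@1] (1 * 77)
step 11: [delta@root] 77

Answer: 77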